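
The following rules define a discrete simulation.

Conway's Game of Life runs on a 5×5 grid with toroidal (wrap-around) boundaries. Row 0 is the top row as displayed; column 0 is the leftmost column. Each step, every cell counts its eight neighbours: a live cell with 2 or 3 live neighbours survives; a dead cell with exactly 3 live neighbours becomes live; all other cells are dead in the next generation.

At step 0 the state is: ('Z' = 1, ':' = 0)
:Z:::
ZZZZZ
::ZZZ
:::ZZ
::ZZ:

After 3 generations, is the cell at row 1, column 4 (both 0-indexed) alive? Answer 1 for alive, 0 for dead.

[0] :Z:::
ZZZZZ
::ZZZ
:::ZZ
::ZZ:
[1] :::::
:::::
:::::
:::::
::ZZZ
[2] :::Z:
:::::
:::::
:::Z:
:::Z:
[3] :::::
:::::
:::::
:::::
::ZZZ

0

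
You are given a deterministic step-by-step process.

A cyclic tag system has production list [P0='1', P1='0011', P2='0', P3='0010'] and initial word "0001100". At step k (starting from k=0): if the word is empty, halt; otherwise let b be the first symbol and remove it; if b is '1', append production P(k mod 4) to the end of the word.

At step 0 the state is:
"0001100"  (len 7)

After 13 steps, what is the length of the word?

7

[0] "0001100"  (len 7)
[1] "001100"  (len 6)
[2] "01100"  (len 5)
[3] "1100"  (len 4)
[4] "1000010"  (len 7)
[5] "0000101"  (len 7)
[6] "000101"  (len 6)
[7] "00101"  (len 5)
[8] "0101"  (len 4)
[9] "101"  (len 3)
[10] "010011"  (len 6)
[11] "10011"  (len 5)
[12] "00110010"  (len 8)
[13] "0110010"  (len 7)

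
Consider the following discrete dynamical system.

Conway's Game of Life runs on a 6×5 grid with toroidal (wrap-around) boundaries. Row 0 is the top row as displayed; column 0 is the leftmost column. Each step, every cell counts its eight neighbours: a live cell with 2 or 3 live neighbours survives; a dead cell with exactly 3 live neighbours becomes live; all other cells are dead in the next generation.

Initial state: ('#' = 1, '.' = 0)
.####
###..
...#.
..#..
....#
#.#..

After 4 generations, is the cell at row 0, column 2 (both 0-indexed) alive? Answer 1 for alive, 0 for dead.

[0] .####
###..
...#.
..#..
....#
#.#..
[1] ....#
#....
...#.
...#.
.#.#.
#.#..
[2] ##..#
....#
....#
...##
.#.##
#####
[3] .....
...##
#...#
..#..
.#...
.....
[4] .....
#..##
#...#
##...
.....
.....

0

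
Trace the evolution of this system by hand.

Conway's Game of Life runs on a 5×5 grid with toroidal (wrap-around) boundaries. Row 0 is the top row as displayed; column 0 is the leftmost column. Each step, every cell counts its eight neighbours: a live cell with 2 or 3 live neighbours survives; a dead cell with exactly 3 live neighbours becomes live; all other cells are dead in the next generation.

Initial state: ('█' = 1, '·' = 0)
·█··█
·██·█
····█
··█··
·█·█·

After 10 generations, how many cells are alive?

step 0: ·█··█
·██·█
····█
··█··
·█·█·
step 1: ·█··█
·██·█
███··
··██·
██·█·
step 2: ····█
····█
█···█
···█·
██·█·
step 3: ···██
···██
█··██
·███·
█·██·
step 4: █····
··█··
██···
·····
█····
step 5: ·█···
█····
·█···
██···
·····
step 6: ·····
██···
·█···
██···
██···
step 7: ·····
██···
··█··
··█··
██···
step 8: ·····
·█···
··█··
··█··
·█···
step 9: ·····
·····
·██··
·██··
·····
step 10: ·····
·····
·██··
·██··
·····

4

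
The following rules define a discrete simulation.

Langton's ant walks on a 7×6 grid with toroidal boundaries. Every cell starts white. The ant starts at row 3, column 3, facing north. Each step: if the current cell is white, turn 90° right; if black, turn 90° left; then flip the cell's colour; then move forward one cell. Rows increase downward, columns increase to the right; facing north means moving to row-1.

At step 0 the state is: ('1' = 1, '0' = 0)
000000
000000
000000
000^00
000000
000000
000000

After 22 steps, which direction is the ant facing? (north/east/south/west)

gen 0: 000000
000000
000000
000^00
000000
000000
000000
gen 1: 000000
000000
000000
0001>0
000000
000000
000000
gen 2: 000000
000000
000000
000110
0000v0
000000
000000
gen 3: 000000
000000
000000
000110
000<10
000000
000000
gen 4: 000000
000000
000000
000^10
000110
000000
000000
gen 5: 000000
000000
000000
00<010
000110
000000
000000
gen 6: 000000
000000
00^000
001010
000110
000000
000000
gen 7: 000000
000000
001>00
001010
000110
000000
000000
gen 8: 000000
000000
001100
001v10
000110
000000
000000
gen 9: 000000
000000
001100
00<110
000110
000000
000000
gen 10: 000000
000000
001100
000110
00v110
000000
000000
gen 11: 000000
000000
001100
000110
0<1110
000000
000000
gen 12: 000000
000000
001100
0^0110
011110
000000
000000
gen 13: 000000
000000
001100
01>110
011110
000000
000000
gen 14: 000000
000000
001100
011110
01v110
000000
000000
gen 15: 000000
000000
001100
011110
010>10
000000
000000
gen 16: 000000
000000
001100
011^10
010010
000000
000000
gen 17: 000000
000000
001100
01<010
010010
000000
000000
gen 18: 000000
000000
001100
010010
01v010
000000
000000
gen 19: 000000
000000
001100
010010
0<1010
000000
000000
gen 20: 000000
000000
001100
010010
001010
0v0000
000000
gen 21: 000000
000000
001100
010010
001010
<10000
000000
gen 22: 000000
000000
001100
010010
^01010
110000
000000

north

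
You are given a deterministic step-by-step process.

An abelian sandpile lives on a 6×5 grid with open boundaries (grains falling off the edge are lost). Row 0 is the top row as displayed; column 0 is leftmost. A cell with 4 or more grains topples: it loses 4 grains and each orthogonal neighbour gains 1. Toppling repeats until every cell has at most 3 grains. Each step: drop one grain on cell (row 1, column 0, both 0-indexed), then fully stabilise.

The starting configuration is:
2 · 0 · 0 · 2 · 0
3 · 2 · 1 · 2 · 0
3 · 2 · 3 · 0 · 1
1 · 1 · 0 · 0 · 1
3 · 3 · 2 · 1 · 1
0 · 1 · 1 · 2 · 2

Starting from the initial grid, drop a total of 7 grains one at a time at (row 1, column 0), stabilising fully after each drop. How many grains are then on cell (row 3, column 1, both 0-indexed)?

2

k=0  2 · 0 · 0 · 2 · 0
3 · 2 · 1 · 2 · 0
3 · 2 · 3 · 0 · 1
1 · 1 · 0 · 0 · 1
3 · 3 · 2 · 1 · 1
0 · 1 · 1 · 2 · 2
k=1  3 · 0 · 0 · 2 · 0
1 · 3 · 1 · 2 · 0
0 · 3 · 3 · 0 · 1
2 · 1 · 0 · 0 · 1
3 · 3 · 2 · 1 · 1
0 · 1 · 1 · 2 · 2
k=2  3 · 0 · 0 · 2 · 0
2 · 3 · 1 · 2 · 0
0 · 3 · 3 · 0 · 1
2 · 1 · 0 · 0 · 1
3 · 3 · 2 · 1 · 1
0 · 1 · 1 · 2 · 2
k=3  3 · 0 · 0 · 2 · 0
3 · 3 · 1 · 2 · 0
0 · 3 · 3 · 0 · 1
2 · 1 · 0 · 0 · 1
3 · 3 · 2 · 1 · 1
0 · 1 · 1 · 2 · 2
k=4  0 · 2 · 0 · 2 · 0
2 · 1 · 3 · 2 · 0
2 · 1 · 0 · 1 · 1
2 · 2 · 1 · 0 · 1
3 · 3 · 2 · 1 · 1
0 · 1 · 1 · 2 · 2
k=5  0 · 2 · 0 · 2 · 0
3 · 1 · 3 · 2 · 0
2 · 1 · 0 · 1 · 1
2 · 2 · 1 · 0 · 1
3 · 3 · 2 · 1 · 1
0 · 1 · 1 · 2 · 2
k=6  1 · 2 · 0 · 2 · 0
0 · 2 · 3 · 2 · 0
3 · 1 · 0 · 1 · 1
2 · 2 · 1 · 0 · 1
3 · 3 · 2 · 1 · 1
0 · 1 · 1 · 2 · 2
k=7  1 · 2 · 0 · 2 · 0
1 · 2 · 3 · 2 · 0
3 · 1 · 0 · 1 · 1
2 · 2 · 1 · 0 · 1
3 · 3 · 2 · 1 · 1
0 · 1 · 1 · 2 · 2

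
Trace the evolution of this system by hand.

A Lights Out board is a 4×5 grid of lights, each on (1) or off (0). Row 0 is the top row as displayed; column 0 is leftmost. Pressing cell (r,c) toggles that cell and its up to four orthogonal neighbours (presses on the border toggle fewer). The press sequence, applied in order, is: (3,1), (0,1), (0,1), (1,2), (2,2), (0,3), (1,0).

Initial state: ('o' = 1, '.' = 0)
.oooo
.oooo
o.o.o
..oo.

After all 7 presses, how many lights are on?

0) .oooo
.oooo
o.o.o
..oo.
1) .oooo
.oooo
ooo.o
oo.o.
2) o..oo
..ooo
ooo.o
oo.o.
3) .oooo
.oooo
ooo.o
oo.o.
4) .o.oo
....o
oo..o
oo.o.
5) .o.oo
..o.o
o.ooo
oooo.
6) .oo..
..ooo
o.ooo
oooo.
7) ooo..
ooooo
..ooo
oooo.

15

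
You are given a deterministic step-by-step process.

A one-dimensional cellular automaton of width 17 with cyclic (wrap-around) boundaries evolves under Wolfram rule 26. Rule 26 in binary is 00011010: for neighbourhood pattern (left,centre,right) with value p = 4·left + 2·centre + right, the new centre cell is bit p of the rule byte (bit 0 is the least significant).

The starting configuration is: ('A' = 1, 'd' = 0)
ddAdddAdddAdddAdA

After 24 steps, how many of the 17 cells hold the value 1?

6

gen 0: ddAdddAdddAdddAdA
gen 1: AAdAdAdAdAdAdAddd
gen 2: AdddddddddddddAdA
gen 3: dAdddddddddddAddA
gen 4: ddAdddddddddAdAAd
gen 5: dAdAdddddddAddAdA
gen 6: ddddAdddddAdAAddd
gen 7: dddAdAdddAddAdAdd
gen 8: ddAdddAdAdAAdddAd
gen 9: dAdAdAddddAdAdAdA
gen 10: ddddddAddAddddddd
gen 11: dddddAdAAdAdddddd
gen 12: ddddAddAdddAddddd
gen 13: dddAdAAdAdAdAdddd
gen 14: ddAddAdddddddAddd
gen 15: dAdAAdAdddddAdAdd
gen 16: AddAdddAdddAdddAd
gen 17: dAAdAdAdAdAdAdAdd
gen 18: AAdddddddddddddAd
gen 19: AdAdddddddddddAdd
gen 20: dddAdddddddddAdAA
gen 21: AdAdAdddddddAddAd
gen 22: dddddAdddddAdAAdd
gen 23: ddddAdAdddAddAdAd
gen 24: dddAdddAdAdAAdddA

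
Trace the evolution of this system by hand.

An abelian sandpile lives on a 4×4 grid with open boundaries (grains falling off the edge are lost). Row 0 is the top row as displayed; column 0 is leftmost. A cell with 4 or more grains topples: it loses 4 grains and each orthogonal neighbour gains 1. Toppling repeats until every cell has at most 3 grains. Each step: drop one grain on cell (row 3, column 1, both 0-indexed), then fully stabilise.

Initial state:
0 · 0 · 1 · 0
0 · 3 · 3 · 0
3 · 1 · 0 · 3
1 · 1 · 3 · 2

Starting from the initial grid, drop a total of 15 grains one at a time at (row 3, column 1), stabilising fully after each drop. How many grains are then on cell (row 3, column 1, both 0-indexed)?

step 0: 0 · 0 · 1 · 0
0 · 3 · 3 · 0
3 · 1 · 0 · 3
1 · 1 · 3 · 2
step 1: 0 · 0 · 1 · 0
0 · 3 · 3 · 0
3 · 1 · 0 · 3
1 · 2 · 3 · 2
step 2: 0 · 0 · 1 · 0
0 · 3 · 3 · 0
3 · 1 · 0 · 3
1 · 3 · 3 · 2
step 3: 0 · 0 · 1 · 0
0 · 3 · 3 · 0
3 · 2 · 1 · 3
2 · 1 · 0 · 3
step 4: 0 · 0 · 1 · 0
0 · 3 · 3 · 0
3 · 2 · 1 · 3
2 · 2 · 0 · 3
step 5: 0 · 0 · 1 · 0
0 · 3 · 3 · 0
3 · 2 · 1 · 3
2 · 3 · 0 · 3
step 6: 0 · 0 · 1 · 0
0 · 3 · 3 · 0
3 · 3 · 1 · 3
3 · 0 · 1 · 3
step 7: 0 · 0 · 1 · 0
0 · 3 · 3 · 0
3 · 3 · 1 · 3
3 · 1 · 1 · 3
step 8: 0 · 0 · 1 · 0
0 · 3 · 3 · 0
3 · 3 · 1 · 3
3 · 2 · 1 · 3
step 9: 0 · 0 · 1 · 0
0 · 3 · 3 · 0
3 · 3 · 1 · 3
3 · 3 · 1 · 3
step 10: 0 · 1 · 2 · 0
2 · 1 · 0 · 1
1 · 2 · 3 · 3
1 · 2 · 2 · 3
step 11: 0 · 1 · 2 · 0
2 · 1 · 0 · 1
1 · 2 · 3 · 3
1 · 3 · 2 · 3
step 12: 0 · 1 · 2 · 0
2 · 1 · 0 · 1
1 · 3 · 3 · 3
2 · 0 · 3 · 3
step 13: 0 · 1 · 2 · 0
2 · 1 · 0 · 1
1 · 3 · 3 · 3
2 · 1 · 3 · 3
step 14: 0 · 1 · 2 · 0
2 · 1 · 0 · 1
1 · 3 · 3 · 3
2 · 2 · 3 · 3
step 15: 0 · 1 · 2 · 0
2 · 1 · 0 · 1
1 · 3 · 3 · 3
2 · 3 · 3 · 3

3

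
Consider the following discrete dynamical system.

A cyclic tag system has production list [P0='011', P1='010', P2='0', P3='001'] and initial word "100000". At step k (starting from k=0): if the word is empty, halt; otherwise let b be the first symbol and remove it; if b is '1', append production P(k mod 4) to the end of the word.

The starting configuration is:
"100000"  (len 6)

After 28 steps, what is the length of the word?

[0] "100000"  (len 6)
[1] "00000011"  (len 8)
[2] "0000011"  (len 7)
[3] "000011"  (len 6)
[4] "00011"  (len 5)
[5] "0011"  (len 4)
[6] "011"  (len 3)
[7] "11"  (len 2)
[8] "1001"  (len 4)
[9] "001011"  (len 6)
[10] "01011"  (len 5)
[11] "1011"  (len 4)
[12] "011001"  (len 6)
[13] "11001"  (len 5)
[14] "1001010"  (len 7)
[15] "0010100"  (len 7)
[16] "010100"  (len 6)
[17] "10100"  (len 5)
[18] "0100010"  (len 7)
[19] "100010"  (len 6)
[20] "00010001"  (len 8)
[21] "0010001"  (len 7)
[22] "010001"  (len 6)
[23] "10001"  (len 5)
[24] "0001001"  (len 7)
[25] "001001"  (len 6)
[26] "01001"  (len 5)
[27] "1001"  (len 4)
[28] "001001"  (len 6)

6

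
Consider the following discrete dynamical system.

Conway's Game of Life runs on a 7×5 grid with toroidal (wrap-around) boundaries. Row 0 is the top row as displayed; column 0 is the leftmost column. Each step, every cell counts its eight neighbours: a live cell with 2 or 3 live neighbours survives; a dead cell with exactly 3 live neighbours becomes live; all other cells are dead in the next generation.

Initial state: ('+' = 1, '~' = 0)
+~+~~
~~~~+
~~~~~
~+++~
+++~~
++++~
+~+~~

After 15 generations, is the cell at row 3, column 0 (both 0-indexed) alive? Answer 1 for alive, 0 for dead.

0) +~+~~
~~~~+
~~~~~
~+++~
+++~~
++++~
+~+~~
1) +~~++
~~~~~
~~++~
+~~+~
~~~~~
~~~+~
+~~~~
2) +~~~+
~~+~~
~~+++
~~+++
~~~~+
~~~~~
+~~+~
3) ++~++
+++~~
~+~~+
+~+~~
~~~~+
~~~~+
+~~~~
4) ~~~+~
~~~~~
~~~++
++~++
+~~++
+~~~+
~+~+~
5) ~~+~~
~~~++
~~++~
~+~~~
~~+~~
~++~~
+~++~
6) ~++~~
~~~~+
~~+++
~+~+~
~~+~~
~~~~~
~~~+~
7) ~~++~
++~~+
+~+~+
~+~~+
~~+~~
~~~~~
~~+~~
8) +~+++
~~~~~
~~+~~
~++~+
~~~~~
~~~~~
~~++~
9) ~++~+
~++~+
~+++~
~+++~
~~~~~
~~~~~
~++~~
10) ~~~~~
~~~~+
~~~~+
~+~+~
~~+~~
~~~~~
++++~
11) +++++
~~~~~
+~~++
~~++~
~~+~~
~~~+~
~++~~
12) +~~++
~~~~~
~~+++
~++~~
~~+~~
~+~+~
~~~~~
13) ~~~~+
+~+~~
~+++~
~+~~~
~~~+~
~~+~~
+~++~
14) +~+~+
+~+~+
+~~+~
~+~+~
~~+~~
~++~+
~++++
15) ~~~~~
~~+~~
+~~+~
~+~++
+~~~~
~~~~+
~~~~~

0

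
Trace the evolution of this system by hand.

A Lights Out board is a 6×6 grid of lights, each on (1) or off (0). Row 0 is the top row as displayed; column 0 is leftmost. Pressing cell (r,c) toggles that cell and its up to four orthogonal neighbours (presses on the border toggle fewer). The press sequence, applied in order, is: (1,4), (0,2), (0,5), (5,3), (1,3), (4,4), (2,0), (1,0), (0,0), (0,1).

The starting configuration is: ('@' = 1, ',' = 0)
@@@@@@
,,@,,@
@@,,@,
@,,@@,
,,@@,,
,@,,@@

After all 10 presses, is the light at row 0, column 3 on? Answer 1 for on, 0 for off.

step 0: @@@@@@
,,@,,@
@@,,@,
@,,@@,
,,@@,,
,@,,@@
step 1: @@@@,@
,,@@@,
@@,,,,
@,,@@,
,,@@,,
,@,,@@
step 2: @,,,,@
,,,@@,
@@,,,,
@,,@@,
,,@@,,
,@,,@@
step 3: @,,,@,
,,,@@@
@@,,,,
@,,@@,
,,@@,,
,@,,@@
step 4: @,,,@,
,,,@@@
@@,,,,
@,,@@,
,,@,,,
,@@@,@
step 5: @,,@@,
,,@,,@
@@,@,,
@,,@@,
,,@,,,
,@@@,@
step 6: @,,@@,
,,@,,@
@@,@,,
@,,@,,
,,@@@@
,@@@@@
step 7: @,,@@,
@,@,,@
,,,@,,
,,,@,,
,,@@@@
,@@@@@
step 8: ,,,@@,
,@@,,@
@,,@,,
,,,@,,
,,@@@@
,@@@@@
step 9: @@,@@,
@@@,,@
@,,@,,
,,,@,,
,,@@@@
,@@@@@
step 10: ,,@@@,
@,@,,@
@,,@,,
,,,@,,
,,@@@@
,@@@@@

1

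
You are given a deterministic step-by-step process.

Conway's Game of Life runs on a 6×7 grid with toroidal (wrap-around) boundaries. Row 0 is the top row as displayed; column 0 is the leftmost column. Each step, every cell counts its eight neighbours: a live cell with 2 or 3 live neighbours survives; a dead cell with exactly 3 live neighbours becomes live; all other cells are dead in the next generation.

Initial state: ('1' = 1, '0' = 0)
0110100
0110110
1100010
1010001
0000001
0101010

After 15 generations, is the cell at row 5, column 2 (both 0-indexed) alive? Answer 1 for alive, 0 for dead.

t=0: 0110100
0110110
1100010
1010001
0000001
0101010
t=1: 1000000
0000111
0001110
0000010
0110011
1101110
t=2: 1101000
0001001
0001000
0011000
0111000
0001110
t=3: 1001011
1001100
0001100
0100100
0100000
1000000
t=4: 1101010
1010000
0010010
0011100
1100000
1100000
t=5: 0000000
1011100
0010100
0011100
1001000
0000000
t=6: 0001000
0110100
0000010
0110100
0011100
0000000
t=7: 0011000
0011100
0000110
0110110
0110100
0010100
t=8: 0100000
0010010
0100000
0110000
0000100
0000100
t=9: 0000000
0110000
0100000
0110000
0001000
0000000
t=10: 0000000
0110000
1000000
0110000
0010000
0000000
t=11: 0000000
0100000
1000000
0110000
0110000
0000000
t=12: 0000000
0000000
1010000
1010000
0110000
0000000
t=13: 0000000
0000000
0000000
1011000
0110000
0000000
t=14: 0000000
0000000
0000000
0011000
0111000
0000000
t=15: 0000000
0000000
0000000
0101000
0101000
0010000

1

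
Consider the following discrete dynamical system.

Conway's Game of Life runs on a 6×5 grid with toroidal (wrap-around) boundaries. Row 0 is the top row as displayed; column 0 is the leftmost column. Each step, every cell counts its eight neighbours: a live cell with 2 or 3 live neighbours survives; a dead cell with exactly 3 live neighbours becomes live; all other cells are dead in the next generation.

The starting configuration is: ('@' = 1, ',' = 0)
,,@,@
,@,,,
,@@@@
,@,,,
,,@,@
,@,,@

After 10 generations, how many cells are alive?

k=0  ,,@,@
,@,,,
,@@@@
,@,,,
,,@,@
,@,,@
k=1  ,@@@,
,@,,@
,@,@,
,@,,@
,@@@,
,@@,@
k=2  ,,,,@
,@,,@
,@,@@
,@,,@
,,,,@
,,,,@
k=3  ,,,@@
,,@,@
,@,@@
,,@,@
,,,@@
@,,@@
k=4  ,,@,,
,,@,,
,@,,@
,,@,,
,,@,,
@,@,,
k=5  ,,@@,
,@@@,
,@@@,
,@@@,
,,@@,
,,@@,
k=6  ,,,,@
,,,,@
@,,,@
,,,,@
,,,,@
,@,,@
k=7  ,,,@@
,,,@@
@,,@@
,,,@@
,,,@@
,,,@@
k=8  @,@,,
,,@,,
@,@,,
,,@,,
@,@,,
@,@,,
k=9  ,,@@,
,,@@,
,,@@,
,,@@,
,,@@,
@,@@@
k=10  ,,,,,
,@,,@
,@,,@
,@,,@
,,,,,
,,,,,

6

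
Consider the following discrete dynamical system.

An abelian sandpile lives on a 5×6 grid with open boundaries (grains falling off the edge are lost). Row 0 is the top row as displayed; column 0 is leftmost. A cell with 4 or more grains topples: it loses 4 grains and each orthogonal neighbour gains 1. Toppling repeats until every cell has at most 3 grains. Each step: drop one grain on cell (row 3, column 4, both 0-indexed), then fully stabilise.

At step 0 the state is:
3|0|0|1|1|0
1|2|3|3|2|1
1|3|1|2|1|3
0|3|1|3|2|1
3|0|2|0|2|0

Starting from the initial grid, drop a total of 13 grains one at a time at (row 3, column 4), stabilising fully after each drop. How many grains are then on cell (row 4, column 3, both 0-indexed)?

gen 0: 3|0|0|1|1|0
1|2|3|3|2|1
1|3|1|2|1|3
0|3|1|3|2|1
3|0|2|0|2|0
gen 1: 3|0|0|1|1|0
1|2|3|3|2|1
1|3|1|2|1|3
0|3|1|3|3|1
3|0|2|0|2|0
gen 2: 3|0|0|1|1|0
1|2|3|3|2|1
1|3|1|3|2|3
0|3|2|0|1|2
3|0|2|1|3|0
gen 3: 3|0|0|1|1|0
1|2|3|3|2|1
1|3|1|3|2|3
0|3|2|0|2|2
3|0|2|1|3|0
gen 4: 3|0|0|1|1|0
1|2|3|3|2|1
1|3|1|3|2|3
0|3|2|0|3|2
3|0|2|1|3|0
gen 5: 3|0|0|1|1|0
1|2|3|3|2|1
1|3|1|3|3|3
0|3|2|1|1|3
3|0|2|2|0|1
gen 6: 3|0|0|1|1|0
1|2|3|3|2|1
1|3|1|3|3|3
0|3|2|1|2|3
3|0|2|2|0|1
gen 7: 3|0|0|1|1|0
1|2|3|3|2|1
1|3|1|3|3|3
0|3|2|1|3|3
3|0|2|2|0|1
gen 8: 3|0|1|2|2|0
1|3|0|2|0|3
1|3|3|1|3|1
0|3|2|3|2|1
3|0|2|2|1|2
gen 9: 3|0|1|2|2|0
1|3|0|2|0|3
1|3|3|1|3|1
0|3|2|3|3|1
3|0|2|2|1|2
gen 10: 3|0|1|2|2|0
1|3|0|2|1|3
1|3|3|3|0|2
0|3|3|0|2|2
3|0|2|3|2|2
gen 11: 3|0|1|2|2|0
1|3|0|2|1|3
1|3|3|3|0|2
0|3|3|0|3|2
3|0|2|3|2|2
gen 12: 3|0|1|2|2|0
1|3|0|2|1|3
1|3|3|3|1|2
0|3|3|1|0|3
3|0|2|3|3|2
gen 13: 3|0|1|2|2|0
1|3|0|2|1|3
1|3|3|3|1|2
0|3|3|1|1|3
3|0|2|3|3|2

3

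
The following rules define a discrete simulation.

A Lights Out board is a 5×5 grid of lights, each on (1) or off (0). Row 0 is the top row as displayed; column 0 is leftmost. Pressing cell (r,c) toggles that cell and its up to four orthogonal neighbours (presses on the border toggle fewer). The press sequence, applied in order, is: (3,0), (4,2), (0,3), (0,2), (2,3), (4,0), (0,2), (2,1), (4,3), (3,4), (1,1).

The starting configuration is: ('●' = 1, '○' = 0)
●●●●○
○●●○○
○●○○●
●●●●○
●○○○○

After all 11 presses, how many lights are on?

11

k=0  ●●●●○
○●●○○
○●○○●
●●●●○
●○○○○
k=1  ●●●●○
○●●○○
●●○○●
○○●●○
○○○○○
k=2  ●●●●○
○●●○○
●●○○●
○○○●○
○●●●○
k=3  ●●○○●
○●●●○
●●○○●
○○○●○
○●●●○
k=4  ●○●●●
○●○●○
●●○○●
○○○●○
○●●●○
k=5  ●○●●●
○●○○○
●●●●○
○○○○○
○●●●○
k=6  ●○●●●
○●○○○
●●●●○
●○○○○
●○●●○
k=7  ●●○○●
○●●○○
●●●●○
●○○○○
●○●●○
k=8  ●●○○●
○○●○○
○○○●○
●●○○○
●○●●○
k=9  ●●○○●
○○●○○
○○○●○
●●○●○
●○○○●
k=10  ●●○○●
○○●○○
○○○●●
●●○○●
●○○○○
k=11  ●○○○●
●●○○○
○●○●●
●●○○●
●○○○○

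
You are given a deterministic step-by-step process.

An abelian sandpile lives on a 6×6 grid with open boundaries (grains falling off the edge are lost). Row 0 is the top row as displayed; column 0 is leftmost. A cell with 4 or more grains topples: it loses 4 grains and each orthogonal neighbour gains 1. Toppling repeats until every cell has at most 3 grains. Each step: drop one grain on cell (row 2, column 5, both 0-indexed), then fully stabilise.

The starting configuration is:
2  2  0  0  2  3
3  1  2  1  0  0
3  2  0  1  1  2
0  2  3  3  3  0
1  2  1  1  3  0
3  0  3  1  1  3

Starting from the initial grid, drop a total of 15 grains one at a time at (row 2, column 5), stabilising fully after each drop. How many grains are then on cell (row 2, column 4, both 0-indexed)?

0) 2  2  0  0  2  3
3  1  2  1  0  0
3  2  0  1  1  2
0  2  3  3  3  0
1  2  1  1  3  0
3  0  3  1  1  3
1) 2  2  0  0  2  3
3  1  2  1  0  0
3  2  0  1  1  3
0  2  3  3  3  0
1  2  1  1  3  0
3  0  3  1  1  3
2) 2  2  0  0  2  3
3  1  2  1  0  1
3  2  0  1  2  0
0  2  3  3  3  1
1  2  1  1  3  0
3  0  3  1  1  3
3) 2  2  0  0  2  3
3  1  2  1  0  1
3  2  0  1  2  1
0  2  3  3  3  1
1  2  1  1  3  0
3  0  3  1  1  3
4) 2  2  0  0  2  3
3  1  2  1  0  1
3  2  0  1  2  2
0  2  3  3  3  1
1  2  1  1  3  0
3  0  3  1  1  3
5) 2  2  0  0  2  3
3  1  2  1  0  1
3  2  0  1  2  3
0  2  3  3  3  1
1  2  1  1  3  0
3  0  3  1  1  3
6) 2  2  0  0  2  3
3  1  2  1  0  2
3  2  0  1  3  0
0  2  3  3  3  2
1  2  1  1  3  0
3  0  3  1  1  3
7) 2  2  0  0  2  3
3  1  2  1  0  2
3  2  0  1  3  1
0  2  3  3  3  2
1  2  1  1  3  0
3  0  3  1  1  3
8) 2  2  0  0  2  3
3  1  2  1  0  2
3  2  0  1  3  2
0  2  3  3  3  2
1  2  1  1  3  0
3  0  3  1  1  3
9) 2  2  0  0  2  3
3  1  2  1  0  2
3  2  0  1  3  3
0  2  3  3  3  2
1  2  1  1  3  0
3  0  3  1  1  3
10) 2  2  0  0  2  3
3  1  2  1  1  3
3  2  1  3  1  2
0  3  0  1  3  0
1  2  2  3  0  2
3  0  3  1  2  3
11) 2  2  0  0  2  3
3  1  2  1  1  3
3  2  1  3  1  3
0  3  0  1  3  0
1  2  2  3  0  2
3  0  3  1  2  3
12) 2  2  0  0  3  0
3  1  2  1  2  1
3  2  1  3  2  1
0  3  0  1  3  1
1  2  2  3  0  2
3  0  3  1  2  3
13) 2  2  0  0  3  0
3  1  2  1  2  1
3  2  1  3  2  2
0  3  0  1  3  1
1  2  2  3  0  2
3  0  3  1  2  3
14) 2  2  0  0  3  0
3  1  2  1  2  1
3  2  1  3  2  3
0  3  0  1  3  1
1  2  2  3  0  2
3  0  3  1  2  3
15) 2  2  0  0  3  0
3  1  2  1  2  2
3  2  1  3  3  0
0  3  0  1  3  2
1  2  2  3  0  2
3  0  3  1  2  3

3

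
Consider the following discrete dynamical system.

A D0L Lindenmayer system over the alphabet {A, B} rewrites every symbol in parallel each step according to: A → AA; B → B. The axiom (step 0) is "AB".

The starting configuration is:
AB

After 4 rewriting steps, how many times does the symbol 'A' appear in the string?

16

0) AB
1) AAB
2) AAAAB
3) AAAAAAAAB
4) AAAAAAAAAAAAAAAAB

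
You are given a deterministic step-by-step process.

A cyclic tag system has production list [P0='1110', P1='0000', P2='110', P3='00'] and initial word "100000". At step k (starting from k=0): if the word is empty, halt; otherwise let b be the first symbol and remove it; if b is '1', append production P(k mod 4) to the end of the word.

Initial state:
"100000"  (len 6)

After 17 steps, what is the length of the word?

13

gen 0: "100000"  (len 6)
gen 1: "000001110"  (len 9)
gen 2: "00001110"  (len 8)
gen 3: "0001110"  (len 7)
gen 4: "001110"  (len 6)
gen 5: "01110"  (len 5)
gen 6: "1110"  (len 4)
gen 7: "110110"  (len 6)
gen 8: "1011000"  (len 7)
gen 9: "0110001110"  (len 10)
gen 10: "110001110"  (len 9)
gen 11: "10001110110"  (len 11)
gen 12: "000111011000"  (len 12)
gen 13: "00111011000"  (len 11)
gen 14: "0111011000"  (len 10)
gen 15: "111011000"  (len 9)
gen 16: "1101100000"  (len 10)
gen 17: "1011000001110"  (len 13)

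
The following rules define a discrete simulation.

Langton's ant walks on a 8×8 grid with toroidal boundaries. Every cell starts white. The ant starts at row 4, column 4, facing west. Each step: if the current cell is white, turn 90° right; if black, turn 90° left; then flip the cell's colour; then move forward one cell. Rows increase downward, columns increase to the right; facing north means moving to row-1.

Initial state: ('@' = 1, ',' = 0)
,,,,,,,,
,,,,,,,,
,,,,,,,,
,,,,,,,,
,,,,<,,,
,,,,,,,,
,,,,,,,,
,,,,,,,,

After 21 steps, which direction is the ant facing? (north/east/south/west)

gen 0: ,,,,,,,,
,,,,,,,,
,,,,,,,,
,,,,,,,,
,,,,<,,,
,,,,,,,,
,,,,,,,,
,,,,,,,,
gen 1: ,,,,,,,,
,,,,,,,,
,,,,,,,,
,,,,^,,,
,,,,@,,,
,,,,,,,,
,,,,,,,,
,,,,,,,,
gen 2: ,,,,,,,,
,,,,,,,,
,,,,,,,,
,,,,@>,,
,,,,@,,,
,,,,,,,,
,,,,,,,,
,,,,,,,,
gen 3: ,,,,,,,,
,,,,,,,,
,,,,,,,,
,,,,@@,,
,,,,@v,,
,,,,,,,,
,,,,,,,,
,,,,,,,,
gen 4: ,,,,,,,,
,,,,,,,,
,,,,,,,,
,,,,@@,,
,,,,<@,,
,,,,,,,,
,,,,,,,,
,,,,,,,,
gen 5: ,,,,,,,,
,,,,,,,,
,,,,,,,,
,,,,@@,,
,,,,,@,,
,,,,v,,,
,,,,,,,,
,,,,,,,,
gen 6: ,,,,,,,,
,,,,,,,,
,,,,,,,,
,,,,@@,,
,,,,,@,,
,,,<@,,,
,,,,,,,,
,,,,,,,,
gen 7: ,,,,,,,,
,,,,,,,,
,,,,,,,,
,,,,@@,,
,,,^,@,,
,,,@@,,,
,,,,,,,,
,,,,,,,,
gen 8: ,,,,,,,,
,,,,,,,,
,,,,,,,,
,,,,@@,,
,,,@>@,,
,,,@@,,,
,,,,,,,,
,,,,,,,,
gen 9: ,,,,,,,,
,,,,,,,,
,,,,,,,,
,,,,@@,,
,,,@@@,,
,,,@v,,,
,,,,,,,,
,,,,,,,,
gen 10: ,,,,,,,,
,,,,,,,,
,,,,,,,,
,,,,@@,,
,,,@@@,,
,,,@,>,,
,,,,,,,,
,,,,,,,,
gen 11: ,,,,,,,,
,,,,,,,,
,,,,,,,,
,,,,@@,,
,,,@@@,,
,,,@,@,,
,,,,,v,,
,,,,,,,,
gen 12: ,,,,,,,,
,,,,,,,,
,,,,,,,,
,,,,@@,,
,,,@@@,,
,,,@,@,,
,,,,<@,,
,,,,,,,,
gen 13: ,,,,,,,,
,,,,,,,,
,,,,,,,,
,,,,@@,,
,,,@@@,,
,,,@^@,,
,,,,@@,,
,,,,,,,,
gen 14: ,,,,,,,,
,,,,,,,,
,,,,,,,,
,,,,@@,,
,,,@@@,,
,,,@@>,,
,,,,@@,,
,,,,,,,,
gen 15: ,,,,,,,,
,,,,,,,,
,,,,,,,,
,,,,@@,,
,,,@@^,,
,,,@@,,,
,,,,@@,,
,,,,,,,,
gen 16: ,,,,,,,,
,,,,,,,,
,,,,,,,,
,,,,@@,,
,,,@<,,,
,,,@@,,,
,,,,@@,,
,,,,,,,,
gen 17: ,,,,,,,,
,,,,,,,,
,,,,,,,,
,,,,@@,,
,,,@,,,,
,,,@v,,,
,,,,@@,,
,,,,,,,,
gen 18: ,,,,,,,,
,,,,,,,,
,,,,,,,,
,,,,@@,,
,,,@,,,,
,,,@,>,,
,,,,@@,,
,,,,,,,,
gen 19: ,,,,,,,,
,,,,,,,,
,,,,,,,,
,,,,@@,,
,,,@,,,,
,,,@,@,,
,,,,@v,,
,,,,,,,,
gen 20: ,,,,,,,,
,,,,,,,,
,,,,,,,,
,,,,@@,,
,,,@,,,,
,,,@,@,,
,,,,@,>,
,,,,,,,,
gen 21: ,,,,,,,,
,,,,,,,,
,,,,,,,,
,,,,@@,,
,,,@,,,,
,,,@,@,,
,,,,@,@,
,,,,,,v,

south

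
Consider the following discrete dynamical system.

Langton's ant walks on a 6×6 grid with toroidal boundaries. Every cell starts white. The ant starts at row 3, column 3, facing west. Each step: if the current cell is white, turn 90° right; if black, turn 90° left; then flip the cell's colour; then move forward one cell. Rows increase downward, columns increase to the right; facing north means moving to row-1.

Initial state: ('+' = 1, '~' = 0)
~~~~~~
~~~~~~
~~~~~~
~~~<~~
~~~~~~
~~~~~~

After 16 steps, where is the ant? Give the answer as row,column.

[0] ~~~~~~
~~~~~~
~~~~~~
~~~<~~
~~~~~~
~~~~~~
[1] ~~~~~~
~~~~~~
~~~^~~
~~~+~~
~~~~~~
~~~~~~
[2] ~~~~~~
~~~~~~
~~~+>~
~~~+~~
~~~~~~
~~~~~~
[3] ~~~~~~
~~~~~~
~~~++~
~~~+v~
~~~~~~
~~~~~~
[4] ~~~~~~
~~~~~~
~~~++~
~~~<+~
~~~~~~
~~~~~~
[5] ~~~~~~
~~~~~~
~~~++~
~~~~+~
~~~v~~
~~~~~~
[6] ~~~~~~
~~~~~~
~~~++~
~~~~+~
~~<+~~
~~~~~~
[7] ~~~~~~
~~~~~~
~~~++~
~~^~+~
~~++~~
~~~~~~
[8] ~~~~~~
~~~~~~
~~~++~
~~+>+~
~~++~~
~~~~~~
[9] ~~~~~~
~~~~~~
~~~++~
~~+++~
~~+v~~
~~~~~~
[10] ~~~~~~
~~~~~~
~~~++~
~~+++~
~~+~>~
~~~~~~
[11] ~~~~~~
~~~~~~
~~~++~
~~+++~
~~+~+~
~~~~v~
[12] ~~~~~~
~~~~~~
~~~++~
~~+++~
~~+~+~
~~~<+~
[13] ~~~~~~
~~~~~~
~~~++~
~~+++~
~~+^+~
~~~++~
[14] ~~~~~~
~~~~~~
~~~++~
~~+++~
~~++>~
~~~++~
[15] ~~~~~~
~~~~~~
~~~++~
~~++^~
~~++~~
~~~++~
[16] ~~~~~~
~~~~~~
~~~++~
~~+<~~
~~++~~
~~~++~

3,3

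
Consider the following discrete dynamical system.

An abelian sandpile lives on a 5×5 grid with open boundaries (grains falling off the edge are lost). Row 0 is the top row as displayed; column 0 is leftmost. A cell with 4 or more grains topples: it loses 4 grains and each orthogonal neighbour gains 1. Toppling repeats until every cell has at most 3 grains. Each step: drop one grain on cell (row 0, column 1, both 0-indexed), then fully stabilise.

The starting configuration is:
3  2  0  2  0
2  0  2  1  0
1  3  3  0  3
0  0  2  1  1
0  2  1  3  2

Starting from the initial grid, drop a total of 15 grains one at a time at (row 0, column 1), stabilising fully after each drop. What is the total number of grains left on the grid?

38

t=0: 3  2  0  2  0
2  0  2  1  0
1  3  3  0  3
0  0  2  1  1
0  2  1  3  2
t=1: 3  3  0  2  0
2  0  2  1  0
1  3  3  0  3
0  0  2  1  1
0  2  1  3  2
t=2: 0  1  1  2  0
3  1  2  1  0
1  3  3  0  3
0  0  2  1  1
0  2  1  3  2
t=3: 0  2  1  2  0
3  1  2  1  0
1  3  3  0  3
0  0  2  1  1
0  2  1  3  2
t=4: 0  3  1  2  0
3  1  2  1  0
1  3  3  0  3
0  0  2  1  1
0  2  1  3  2
t=5: 1  0  2  2  0
3  2  2  1  0
1  3  3  0  3
0  0  2  1  1
0  2  1  3  2
t=6: 1  1  2  2  0
3  2  2  1  0
1  3  3  0  3
0  0  2  1  1
0  2  1  3  2
t=7: 1  2  2  2  0
3  2  2  1  0
1  3  3  0  3
0  0  2  1  1
0  2  1  3  2
t=8: 1  3  2  2  0
3  2  2  1  0
1  3  3  0  3
0  0  2  1  1
0  2  1  3  2
t=9: 2  0  3  2  0
3  3  2  1  0
1  3  3  0  3
0  0  2  1  1
0  2  1  3  2
t=10: 2  1  3  2  0
3  3  2  1  0
1  3  3  0  3
0  0  2  1  1
0  2  1  3  2
t=11: 2  2  3  2  0
3  3  2  1  0
1  3  3  0  3
0  0  2  1  1
0  2  1  3  2
t=12: 2  3  3  2  0
3  3  2  1  0
1  3  3  0  3
0  0  2  1  1
0  2  1  3  2
t=13: 0  3  1  3  0
1  3  1  2  0
3  1  1  1  3
0  1  3  1  1
0  2  1  3  2
t=14: 1  1  2  3  0
2  0  2  2  0
3  2  1  1  3
0  1  3  1  1
0  2  1  3  2
t=15: 1  2  2  3  0
2  0  2  2  0
3  2  1  1  3
0  1  3  1  1
0  2  1  3  2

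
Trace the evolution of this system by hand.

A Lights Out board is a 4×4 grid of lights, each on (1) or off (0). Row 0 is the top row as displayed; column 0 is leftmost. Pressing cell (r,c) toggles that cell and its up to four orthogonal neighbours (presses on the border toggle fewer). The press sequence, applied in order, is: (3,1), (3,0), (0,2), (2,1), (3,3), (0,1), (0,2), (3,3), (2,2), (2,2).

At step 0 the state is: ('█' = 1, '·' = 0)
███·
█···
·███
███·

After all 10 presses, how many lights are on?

step 0: ███·
█···
·███
███·
step 1: ███·
█···
··██
····
step 2: ███·
█···
█·██
██··
step 3: █··█
█·█·
█·██
██··
step 4: █··█
███·
·█·█
█···
step 5: █··█
███·
·█··
█·██
step 6: ·███
█·█·
·█··
█·██
step 7: ····
█···
·█··
█·██
step 8: ····
█···
·█·█
█···
step 9: ····
█·█·
··█·
█·█·
step 10: ····
█···
·█·█
█···

4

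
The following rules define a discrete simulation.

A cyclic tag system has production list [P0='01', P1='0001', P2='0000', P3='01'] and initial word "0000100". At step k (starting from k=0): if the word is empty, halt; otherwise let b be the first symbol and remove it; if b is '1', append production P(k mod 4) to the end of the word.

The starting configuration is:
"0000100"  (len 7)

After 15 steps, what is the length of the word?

[0] "0000100"  (len 7)
[1] "000100"  (len 6)
[2] "00100"  (len 5)
[3] "0100"  (len 4)
[4] "100"  (len 3)
[5] "0001"  (len 4)
[6] "001"  (len 3)
[7] "01"  (len 2)
[8] "1"  (len 1)
[9] "01"  (len 2)
[10] "1"  (len 1)
[11] "0000"  (len 4)
[12] "000"  (len 3)
[13] "00"  (len 2)
[14] "0"  (len 1)
[15] (halted — word empty)

0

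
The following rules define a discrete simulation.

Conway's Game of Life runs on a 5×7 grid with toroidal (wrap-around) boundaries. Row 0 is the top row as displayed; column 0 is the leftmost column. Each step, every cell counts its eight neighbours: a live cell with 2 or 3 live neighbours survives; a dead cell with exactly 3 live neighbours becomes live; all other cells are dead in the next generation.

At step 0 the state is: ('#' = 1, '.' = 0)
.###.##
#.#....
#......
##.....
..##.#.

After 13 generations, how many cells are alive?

0) .###.##
#.#....
#......
##.....
..##.#.
1) #....##
#.##...
#.....#
###...#
...#.#.
2) ####.#.
.....#.
...#...
.##..#.
..#.##.
3) .###.#.
.#.#..#
..#.#..
.##..#.
#....#.
4) .#.#.#.
##...#.
#...##.
.######
#..#.#.
5) .#...#.
###..#.
.......
.##....
#......
6) ..#....
###...#
#......
.#.....
#.#....
7) ..##..#
#.#...#
..#...#
##.....
..#....
8) #.##..#
#.#..##
..#...#
###....
#.##...
9) ....##.
..#..#.
..##.#.
#.....#
.......
10) ....##.
..#..##
.#####.
......#
.....##
11) ....#..
.##...#
#####..
#.##..#
....#.#
12) #..#...
....##.
....##.
......#
#...#.#
13) #..#...
...#.##
....#.#
#...#.#
#....##

13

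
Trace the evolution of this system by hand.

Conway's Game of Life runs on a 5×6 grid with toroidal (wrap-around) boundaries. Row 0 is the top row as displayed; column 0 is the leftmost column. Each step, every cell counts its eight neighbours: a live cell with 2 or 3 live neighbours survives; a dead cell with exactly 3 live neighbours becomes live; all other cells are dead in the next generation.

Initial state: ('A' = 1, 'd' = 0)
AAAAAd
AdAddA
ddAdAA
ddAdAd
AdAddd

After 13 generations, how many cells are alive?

4

k=0  AAAAAd
AdAddA
ddAdAA
ddAdAd
AdAddd
k=1  ddddAd
dddddd
AdAdAd
ddAdAd
AdddAd
k=2  dddddA
dddAdA
dAdddA
ddddAd
ddddAd
k=3  dddddA
dddddA
AddddA
ddddAA
ddddAA
k=4  AddddA
ddddAA
Addddd
dddddd
Addddd
k=5  AdddAd
ddddAd
dddddA
dddddd
AddddA
k=6  AdddAd
ddddAd
dddddd
AddddA
AddddA
k=7  AdddAd
dddddA
dddddA
AddddA
dAddAd
k=8  AdddAd
AdddAA
ddddAA
AdddAA
dAddAd
k=9  AAdAAd
AddAdd
dddAdd
AddAdd
dAdAAd
k=10  AAdddd
AAdAdA
ddAAAd
dddAdd
dAdddd
k=11  dddddA
dddAdA
AAdddA
dddAAd
AAAddd
k=12  dAAdAA
dddddA
AdAAdA
dddAAd
AAAAAA
k=13  dddddd
dddddd
AdAAdA
dddddd
dddddd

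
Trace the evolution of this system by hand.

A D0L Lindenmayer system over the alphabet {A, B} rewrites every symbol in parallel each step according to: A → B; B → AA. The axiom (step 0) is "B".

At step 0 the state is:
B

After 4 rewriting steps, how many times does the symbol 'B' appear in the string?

4

[0] B
[1] AA
[2] BB
[3] AAAA
[4] BBBB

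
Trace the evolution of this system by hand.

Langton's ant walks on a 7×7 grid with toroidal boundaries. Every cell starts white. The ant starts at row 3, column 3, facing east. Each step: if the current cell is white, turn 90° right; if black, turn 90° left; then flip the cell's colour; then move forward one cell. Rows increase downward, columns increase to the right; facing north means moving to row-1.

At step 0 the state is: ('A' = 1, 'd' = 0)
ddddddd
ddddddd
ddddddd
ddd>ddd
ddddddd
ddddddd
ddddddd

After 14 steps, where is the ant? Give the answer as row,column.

k=0  ddddddd
ddddddd
ddddddd
ddd>ddd
ddddddd
ddddddd
ddddddd
k=1  ddddddd
ddddddd
ddddddd
dddAddd
dddvddd
ddddddd
ddddddd
k=2  ddddddd
ddddddd
ddddddd
dddAddd
dd<Addd
ddddddd
ddddddd
k=3  ddddddd
ddddddd
ddddddd
dd^Addd
ddAAddd
ddddddd
ddddddd
k=4  ddddddd
ddddddd
ddddddd
ddA>ddd
ddAAddd
ddddddd
ddddddd
k=5  ddddddd
ddddddd
ddd^ddd
ddAdddd
ddAAddd
ddddddd
ddddddd
k=6  ddddddd
ddddddd
dddA>dd
ddAdddd
ddAAddd
ddddddd
ddddddd
k=7  ddddddd
ddddddd
dddAAdd
ddAdvdd
ddAAddd
ddddddd
ddddddd
k=8  ddddddd
ddddddd
dddAAdd
ddA<Add
ddAAddd
ddddddd
ddddddd
k=9  ddddddd
ddddddd
ddd^Add
ddAAAdd
ddAAddd
ddddddd
ddddddd
k=10  ddddddd
ddddddd
dd<dAdd
ddAAAdd
ddAAddd
ddddddd
ddddddd
k=11  ddddddd
dd^dddd
ddAdAdd
ddAAAdd
ddAAddd
ddddddd
ddddddd
k=12  ddddddd
ddA>ddd
ddAdAdd
ddAAAdd
ddAAddd
ddddddd
ddddddd
k=13  ddddddd
ddAAddd
ddAvAdd
ddAAAdd
ddAAddd
ddddddd
ddddddd
k=14  ddddddd
ddAAddd
dd<AAdd
ddAAAdd
ddAAddd
ddddddd
ddddddd

2,2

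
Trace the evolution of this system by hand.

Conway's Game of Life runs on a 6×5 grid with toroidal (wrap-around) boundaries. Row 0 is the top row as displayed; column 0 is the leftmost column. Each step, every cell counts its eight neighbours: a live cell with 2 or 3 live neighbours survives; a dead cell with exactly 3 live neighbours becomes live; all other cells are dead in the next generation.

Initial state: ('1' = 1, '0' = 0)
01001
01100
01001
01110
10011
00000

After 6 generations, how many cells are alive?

t=0: 01001
01100
01001
01110
10011
00000
t=1: 11100
01110
00000
01000
11011
00010
t=2: 10001
10010
01000
01101
11011
00010
t=3: 10010
11000
01011
00001
01000
01110
t=4: 10010
01010
01111
00111
11010
11011
t=5: 00010
01000
01000
00000
00000
00010
t=6: 00100
00100
00000
00000
00000
00000

2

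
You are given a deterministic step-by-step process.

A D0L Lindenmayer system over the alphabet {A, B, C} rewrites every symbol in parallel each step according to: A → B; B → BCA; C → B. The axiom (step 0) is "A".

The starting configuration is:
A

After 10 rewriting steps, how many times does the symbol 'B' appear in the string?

[0] A
[1] B
[2] BCA
[3] BCABB
[4] BCABBBCABCA
[5] BCABBBCABCABCABBBCABB
[6] BCABBBCABCABCABBBCABBBCABBBCABCABCABBBCABCA
[7] BCABBBCABCABCABBBCABBBCABBBCABCABCABBBCABCABCABBBCABCABCABBBCABBBCABBBCABCABCABBBCABB
[8] BCABBBCABCABCABBBCABBBCABBBCABCABCABBBCABCABCABBBCABCABCAB…ABCABCABBBCABCABCABBBCABCABCABBBCABBBCABBBCABCABCABBBCABCA  (len 171)
[9] BCABBBCABCABCABBBCABBBCABBBCABCABCABBBCABCABCABBBCABCABCAB…CABCABCABBBCABCABCABBBCABCABCABBBCABBBCABBBCABCABCABBBCABB  (len 341)
[10] BCABBBCABCABCABBBCABBBCABBBCABCABCABBBCABCABCABBBCABCABCAB…ABCABCABBBCABCABCABBBCABCABCABBBCABBBCABBBCABCABCABBBCABCA  (len 683)

341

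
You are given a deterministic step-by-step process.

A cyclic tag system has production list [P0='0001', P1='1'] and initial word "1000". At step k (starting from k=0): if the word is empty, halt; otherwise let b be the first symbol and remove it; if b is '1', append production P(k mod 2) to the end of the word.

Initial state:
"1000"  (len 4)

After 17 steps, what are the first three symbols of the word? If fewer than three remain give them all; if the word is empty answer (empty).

000

[0] "1000"  (len 4)
[1] "0000001"  (len 7)
[2] "000001"  (len 6)
[3] "00001"  (len 5)
[4] "0001"  (len 4)
[5] "001"  (len 3)
[6] "01"  (len 2)
[7] "1"  (len 1)
[8] "1"  (len 1)
[9] "0001"  (len 4)
[10] "001"  (len 3)
[11] "01"  (len 2)
[12] "1"  (len 1)
[13] "0001"  (len 4)
[14] "001"  (len 3)
[15] "01"  (len 2)
[16] "1"  (len 1)
[17] "0001"  (len 4)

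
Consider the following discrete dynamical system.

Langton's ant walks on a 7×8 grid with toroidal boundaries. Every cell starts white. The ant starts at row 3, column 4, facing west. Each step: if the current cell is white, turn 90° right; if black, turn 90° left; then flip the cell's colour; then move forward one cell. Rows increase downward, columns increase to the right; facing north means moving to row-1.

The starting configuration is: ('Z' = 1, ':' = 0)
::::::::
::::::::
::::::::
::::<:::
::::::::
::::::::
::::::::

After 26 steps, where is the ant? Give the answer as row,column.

step 0: ::::::::
::::::::
::::::::
::::<:::
::::::::
::::::::
::::::::
step 1: ::::::::
::::::::
::::^:::
::::Z:::
::::::::
::::::::
::::::::
step 2: ::::::::
::::::::
::::Z>::
::::Z:::
::::::::
::::::::
::::::::
step 3: ::::::::
::::::::
::::ZZ::
::::Zv::
::::::::
::::::::
::::::::
step 4: ::::::::
::::::::
::::ZZ::
::::<Z::
::::::::
::::::::
::::::::
step 5: ::::::::
::::::::
::::ZZ::
:::::Z::
::::v:::
::::::::
::::::::
step 6: ::::::::
::::::::
::::ZZ::
:::::Z::
:::<Z:::
::::::::
::::::::
step 7: ::::::::
::::::::
::::ZZ::
:::^:Z::
:::ZZ:::
::::::::
::::::::
step 8: ::::::::
::::::::
::::ZZ::
:::Z>Z::
:::ZZ:::
::::::::
::::::::
step 9: ::::::::
::::::::
::::ZZ::
:::ZZZ::
:::Zv:::
::::::::
::::::::
step 10: ::::::::
::::::::
::::ZZ::
:::ZZZ::
:::Z:>::
::::::::
::::::::
step 11: ::::::::
::::::::
::::ZZ::
:::ZZZ::
:::Z:Z::
:::::v::
::::::::
step 12: ::::::::
::::::::
::::ZZ::
:::ZZZ::
:::Z:Z::
::::<Z::
::::::::
step 13: ::::::::
::::::::
::::ZZ::
:::ZZZ::
:::Z^Z::
::::ZZ::
::::::::
step 14: ::::::::
::::::::
::::ZZ::
:::ZZZ::
:::ZZ>::
::::ZZ::
::::::::
step 15: ::::::::
::::::::
::::ZZ::
:::ZZ^::
:::ZZ:::
::::ZZ::
::::::::
step 16: ::::::::
::::::::
::::ZZ::
:::Z<:::
:::ZZ:::
::::ZZ::
::::::::
step 17: ::::::::
::::::::
::::ZZ::
:::Z::::
:::Zv:::
::::ZZ::
::::::::
step 18: ::::::::
::::::::
::::ZZ::
:::Z::::
:::Z:>::
::::ZZ::
::::::::
step 19: ::::::::
::::::::
::::ZZ::
:::Z::::
:::Z:Z::
::::Zv::
::::::::
step 20: ::::::::
::::::::
::::ZZ::
:::Z::::
:::Z:Z::
::::Z:>:
::::::::
step 21: ::::::::
::::::::
::::ZZ::
:::Z::::
:::Z:Z::
::::Z:Z:
::::::v:
step 22: ::::::::
::::::::
::::ZZ::
:::Z::::
:::Z:Z::
::::Z:Z:
:::::<Z:
step 23: ::::::::
::::::::
::::ZZ::
:::Z::::
:::Z:Z::
::::Z^Z:
:::::ZZ:
step 24: ::::::::
::::::::
::::ZZ::
:::Z::::
:::Z:Z::
::::ZZ>:
:::::ZZ:
step 25: ::::::::
::::::::
::::ZZ::
:::Z::::
:::Z:Z^:
::::ZZ::
:::::ZZ:
step 26: ::::::::
::::::::
::::ZZ::
:::Z::::
:::Z:ZZ>
::::ZZ::
:::::ZZ:

4,7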